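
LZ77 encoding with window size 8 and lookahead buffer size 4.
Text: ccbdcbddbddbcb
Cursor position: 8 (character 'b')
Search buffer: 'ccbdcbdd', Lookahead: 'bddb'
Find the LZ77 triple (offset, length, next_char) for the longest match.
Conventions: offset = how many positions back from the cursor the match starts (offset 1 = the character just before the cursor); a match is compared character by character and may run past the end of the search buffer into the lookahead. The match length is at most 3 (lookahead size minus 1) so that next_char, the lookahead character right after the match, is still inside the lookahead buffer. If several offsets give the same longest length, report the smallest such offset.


Try each offset into the search buffer:
  offset=1 (pos 7, char 'd'): match length 0
  offset=2 (pos 6, char 'd'): match length 0
  offset=3 (pos 5, char 'b'): match length 3
  offset=4 (pos 4, char 'c'): match length 0
  offset=5 (pos 3, char 'd'): match length 0
  offset=6 (pos 2, char 'b'): match length 2
  offset=7 (pos 1, char 'c'): match length 0
  offset=8 (pos 0, char 'c'): match length 0
Longest match has length 3 at offset 3.
next_char = character at position 8 + 3 = 11 -> 'b'

Best match: offset=3, length=3 (matching 'bdd' starting at position 5)
LZ77 triple: (3, 3, 'b')


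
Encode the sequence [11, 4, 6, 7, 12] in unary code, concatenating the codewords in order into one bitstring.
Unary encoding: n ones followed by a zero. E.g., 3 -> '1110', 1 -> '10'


Encode each number as n ones followed by a terminating 0:
  11 -> 111111111110 (12 bits)
  4 -> 11110 (5 bits)
  6 -> 1111110 (7 bits)
  7 -> 11111110 (8 bits)
  12 -> 1111111111110 (13 bits)
Total length = 12 + 5 + 7 + 8 + 13 = 45 bits.

Unary([11, 4, 6, 7, 12]) = 111111111110111101111110111111101111111111110 (45 bits)


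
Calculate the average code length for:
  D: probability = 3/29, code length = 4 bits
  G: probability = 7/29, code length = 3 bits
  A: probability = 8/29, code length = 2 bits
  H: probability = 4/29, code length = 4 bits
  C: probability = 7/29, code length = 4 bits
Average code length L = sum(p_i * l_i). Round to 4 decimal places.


Weighted contributions p_i * l_i:
  D: (3/29) * 4 = 12/29
  G: (7/29) * 3 = 21/29
  A: (8/29) * 2 = 16/29
  H: (4/29) * 4 = 16/29
  C: (7/29) * 4 = 28/29
Sum = (12 + 21 + 16 + 16 + 28)/29 = 93/29

L = 93/29 = 3.2069 bits/symbol


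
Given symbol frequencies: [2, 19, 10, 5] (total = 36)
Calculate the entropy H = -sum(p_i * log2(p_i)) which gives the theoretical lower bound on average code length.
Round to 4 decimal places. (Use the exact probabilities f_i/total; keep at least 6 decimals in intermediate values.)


Per-symbol terms -p_i * log2(p_i) with p_i = f_i/36:
  p = 2/36 = 0.055556: log2(p) = -4.169925, -p*log2(p) = 0.231663
  p = 19/36 = 0.527778: log2(p) = -0.921997, -p*log2(p) = 0.486610
  p = 10/36 = 0.277778: log2(p) = -1.847997, -p*log2(p) = 0.513332
  p = 5/36 = 0.138889: log2(p) = -2.847997, -p*log2(p) = 0.395555
H = 0.231663 + 0.486610 + 0.513332 + 0.395555 = 1.627160

H = 1.6272 bits/symbol


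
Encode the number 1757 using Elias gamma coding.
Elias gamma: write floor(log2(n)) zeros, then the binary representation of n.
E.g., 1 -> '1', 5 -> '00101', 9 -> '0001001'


num_bits = floor(log2(1757)) + 1 = 11
leading_zeros = num_bits - 1 = 10
binary(1757) = 11011011101

Elias gamma(1757) = '0000000000' + '11011011101' = 000000000011011011101 (21 bits)


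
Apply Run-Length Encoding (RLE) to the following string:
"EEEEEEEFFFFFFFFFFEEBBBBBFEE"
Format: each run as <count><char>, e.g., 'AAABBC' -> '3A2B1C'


Scanning runs left to right:
  i=0: run of 'E' x 7 -> '7E'
  i=7: run of 'F' x 10 -> '10F'
  i=17: run of 'E' x 2 -> '2E'
  i=19: run of 'B' x 5 -> '5B'
  i=24: run of 'F' x 1 -> '1F'
  i=25: run of 'E' x 2 -> '2E'

RLE = 7E10F2E5B1F2E


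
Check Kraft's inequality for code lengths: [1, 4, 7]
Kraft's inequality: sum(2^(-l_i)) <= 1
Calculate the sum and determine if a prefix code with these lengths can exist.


Sum = 2^(-1) + 2^(-4) + 2^(-7)
    = 0.5 + 0.0625 + 0.0078125
    = 73/128 = 0.5703125
Since 0.5703125 <= 1, Kraft's inequality IS satisfied.
A prefix code with these lengths CAN exist.

Kraft sum = 0.5703125. Satisfied.


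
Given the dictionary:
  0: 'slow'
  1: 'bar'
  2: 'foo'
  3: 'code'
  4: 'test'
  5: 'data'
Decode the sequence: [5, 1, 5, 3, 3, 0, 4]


Look up each index in the dictionary:
  5 -> 'data'
  1 -> 'bar'
  5 -> 'data'
  3 -> 'code'
  3 -> 'code'
  0 -> 'slow'
  4 -> 'test'

Decoded: "data bar data code code slow test"


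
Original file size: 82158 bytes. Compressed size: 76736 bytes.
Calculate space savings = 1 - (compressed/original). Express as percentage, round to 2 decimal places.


ratio = compressed/original = 76736/82158 = 0.934005
savings = 1 - ratio = 1 - 0.934005 = 0.065995
as a percentage: 0.065995 * 100 = 6.6%

Space savings = 1 - 76736/82158 = 6.6%


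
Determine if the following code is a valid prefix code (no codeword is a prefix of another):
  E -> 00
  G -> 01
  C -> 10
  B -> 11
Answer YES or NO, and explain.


Checking each pair (does one codeword prefix another?):
  E='00' vs G='01': no prefix
  E='00' vs C='10': no prefix
  E='00' vs B='11': no prefix
  G='01' vs E='00': no prefix
  G='01' vs C='10': no prefix
  G='01' vs B='11': no prefix
  C='10' vs E='00': no prefix
  C='10' vs G='01': no prefix
  C='10' vs B='11': no prefix
  B='11' vs E='00': no prefix
  B='11' vs G='01': no prefix
  B='11' vs C='10': no prefix
No violation found over all pairs.

YES -- this is a valid prefix code. No codeword is a prefix of any other codeword.


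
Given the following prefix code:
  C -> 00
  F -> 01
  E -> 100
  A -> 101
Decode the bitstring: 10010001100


Decoding step by step:
Bits 100 -> E
Bits 100 -> E
Bits 01 -> F
Bits 100 -> E


Decoded message: EEFE


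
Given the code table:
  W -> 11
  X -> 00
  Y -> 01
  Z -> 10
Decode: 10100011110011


Decoding:
10 -> Z
10 -> Z
00 -> X
11 -> W
11 -> W
00 -> X
11 -> W


Result: ZZXWWXW


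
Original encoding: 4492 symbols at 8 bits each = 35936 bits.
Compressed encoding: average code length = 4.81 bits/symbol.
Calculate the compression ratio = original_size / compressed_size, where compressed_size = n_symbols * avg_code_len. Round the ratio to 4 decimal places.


original_size = n_symbols * orig_bits = 4492 * 8 = 35936 bits
compressed_size = n_symbols * avg_code_len = 4492 * 4.81 = 21606.52 bits
ratio = original_size / compressed_size = 35936 / 21606.52 = 1.6632

Compression ratio = 1.6632


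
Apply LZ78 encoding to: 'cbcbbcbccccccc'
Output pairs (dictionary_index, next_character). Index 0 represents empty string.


LZ78 encoding steps:
Dictionary: {0: ''}
Step 1: w='' (idx 0), next='c' -> output (0, 'c'), add 'c' as idx 1
Step 2: w='' (idx 0), next='b' -> output (0, 'b'), add 'b' as idx 2
Step 3: w='c' (idx 1), next='b' -> output (1, 'b'), add 'cb' as idx 3
Step 4: w='b' (idx 2), next='c' -> output (2, 'c'), add 'bc' as idx 4
Step 5: w='bc' (idx 4), next='c' -> output (4, 'c'), add 'bcc' as idx 5
Step 6: w='c' (idx 1), next='c' -> output (1, 'c'), add 'cc' as idx 6
Step 7: w='cc' (idx 6), next='c' -> output (6, 'c'), add 'ccc' as idx 7


Encoded: [(0, 'c'), (0, 'b'), (1, 'b'), (2, 'c'), (4, 'c'), (1, 'c'), (6, 'c')]


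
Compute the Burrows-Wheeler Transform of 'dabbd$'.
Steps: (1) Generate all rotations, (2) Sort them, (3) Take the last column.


Rotations (sorted):
  0: $dabbd -> last char: d
  1: abbd$d -> last char: d
  2: bbd$da -> last char: a
  3: bd$dab -> last char: b
  4: d$dabb -> last char: b
  5: dabbd$ -> last char: $


BWT = ddabb$


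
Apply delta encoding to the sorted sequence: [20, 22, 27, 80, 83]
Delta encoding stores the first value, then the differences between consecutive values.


First value: 20
Deltas:
  22 - 20 = 2
  27 - 22 = 5
  80 - 27 = 53
  83 - 80 = 3


Delta encoded: [20, 2, 5, 53, 3]


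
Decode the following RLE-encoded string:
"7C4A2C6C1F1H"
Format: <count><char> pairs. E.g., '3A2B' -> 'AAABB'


Expanding each <count><char> pair:
  7C -> 'CCCCCCC'
  4A -> 'AAAA'
  2C -> 'CC'
  6C -> 'CCCCCC'
  1F -> 'F'
  1H -> 'H'

Decoded = CCCCCCCAAAACCCCCCCCFH


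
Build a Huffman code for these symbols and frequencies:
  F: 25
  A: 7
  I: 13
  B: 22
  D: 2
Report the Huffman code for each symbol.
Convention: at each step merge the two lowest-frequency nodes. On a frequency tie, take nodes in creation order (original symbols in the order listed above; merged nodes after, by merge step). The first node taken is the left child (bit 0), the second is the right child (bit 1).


Huffman tree construction:
Step 1: Merge D(2) + A(7) = 9
Step 2: Merge (D+A)(9) + I(13) = 22
Step 3: Merge B(22) + ((D+A)+I)(22) = 44
Step 4: Merge F(25) + (B+((D+A)+I))(44) = 69
Read each symbol's code off the tree from the root (left child = 0, right child = 1).

Codes:
  F: 0 (length 1)
  A: 1101 (length 4)
  I: 111 (length 3)
  B: 10 (length 2)
  D: 1100 (length 4)
Average code length: 144/69 = 2.0870 bits/symbol


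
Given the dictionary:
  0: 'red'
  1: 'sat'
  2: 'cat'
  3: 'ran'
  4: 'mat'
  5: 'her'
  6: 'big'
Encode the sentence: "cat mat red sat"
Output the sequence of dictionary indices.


Look up each word in the dictionary:
  'cat' -> 2
  'mat' -> 4
  'red' -> 0
  'sat' -> 1

Encoded: [2, 4, 0, 1]


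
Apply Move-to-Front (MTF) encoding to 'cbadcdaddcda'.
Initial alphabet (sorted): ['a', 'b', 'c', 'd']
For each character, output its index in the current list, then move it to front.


MTF encoding:
'c': index 2 in ['a', 'b', 'c', 'd'] -> ['c', 'a', 'b', 'd']
'b': index 2 in ['c', 'a', 'b', 'd'] -> ['b', 'c', 'a', 'd']
'a': index 2 in ['b', 'c', 'a', 'd'] -> ['a', 'b', 'c', 'd']
'd': index 3 in ['a', 'b', 'c', 'd'] -> ['d', 'a', 'b', 'c']
'c': index 3 in ['d', 'a', 'b', 'c'] -> ['c', 'd', 'a', 'b']
'd': index 1 in ['c', 'd', 'a', 'b'] -> ['d', 'c', 'a', 'b']
'a': index 2 in ['d', 'c', 'a', 'b'] -> ['a', 'd', 'c', 'b']
'd': index 1 in ['a', 'd', 'c', 'b'] -> ['d', 'a', 'c', 'b']
'd': index 0 in ['d', 'a', 'c', 'b'] -> ['d', 'a', 'c', 'b']
'c': index 2 in ['d', 'a', 'c', 'b'] -> ['c', 'd', 'a', 'b']
'd': index 1 in ['c', 'd', 'a', 'b'] -> ['d', 'c', 'a', 'b']
'a': index 2 in ['d', 'c', 'a', 'b'] -> ['a', 'd', 'c', 'b']


Output: [2, 2, 2, 3, 3, 1, 2, 1, 0, 2, 1, 2]


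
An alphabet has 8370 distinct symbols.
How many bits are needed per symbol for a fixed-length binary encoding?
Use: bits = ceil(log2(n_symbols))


log2(8370) = 13.031
Bracket: 2^13 = 8192 < 8370 <= 2^14 = 16384
So ceil(log2(8370)) = 14

bits = ceil(log2(8370)) = ceil(13.031) = 14 bits


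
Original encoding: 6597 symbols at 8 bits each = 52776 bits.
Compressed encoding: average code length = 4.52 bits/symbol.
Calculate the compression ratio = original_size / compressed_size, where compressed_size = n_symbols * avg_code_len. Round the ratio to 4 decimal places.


original_size = n_symbols * orig_bits = 6597 * 8 = 52776 bits
compressed_size = n_symbols * avg_code_len = 6597 * 4.52 = 29818.44 bits
ratio = original_size / compressed_size = 52776 / 29818.44 = 1.7699

Compression ratio = 1.7699


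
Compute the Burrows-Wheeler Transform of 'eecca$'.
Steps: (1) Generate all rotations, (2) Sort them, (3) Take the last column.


Rotations (sorted):
  0: $eecca -> last char: a
  1: a$eecc -> last char: c
  2: ca$eec -> last char: c
  3: cca$ee -> last char: e
  4: ecca$e -> last char: e
  5: eecca$ -> last char: $


BWT = accee$


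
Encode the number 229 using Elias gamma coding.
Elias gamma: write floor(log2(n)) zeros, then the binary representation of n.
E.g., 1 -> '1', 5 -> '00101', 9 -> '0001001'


num_bits = floor(log2(229)) + 1 = 8
leading_zeros = num_bits - 1 = 7
binary(229) = 11100101

Elias gamma(229) = '0000000' + '11100101' = 000000011100101 (15 bits)


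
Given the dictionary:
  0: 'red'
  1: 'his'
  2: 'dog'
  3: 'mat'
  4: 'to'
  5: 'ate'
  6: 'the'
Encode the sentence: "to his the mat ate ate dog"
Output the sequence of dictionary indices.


Look up each word in the dictionary:
  'to' -> 4
  'his' -> 1
  'the' -> 6
  'mat' -> 3
  'ate' -> 5
  'ate' -> 5
  'dog' -> 2

Encoded: [4, 1, 6, 3, 5, 5, 2]


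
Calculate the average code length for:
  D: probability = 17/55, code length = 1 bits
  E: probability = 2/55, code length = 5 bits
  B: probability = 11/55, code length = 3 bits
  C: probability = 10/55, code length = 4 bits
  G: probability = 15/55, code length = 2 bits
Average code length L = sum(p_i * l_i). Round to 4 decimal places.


Weighted contributions p_i * l_i:
  D: (17/55) * 1 = 17/55
  E: (2/55) * 5 = 10/55
  B: (11/55) * 3 = 33/55
  C: (10/55) * 4 = 40/55
  G: (15/55) * 2 = 30/55
Sum = (17 + 10 + 33 + 40 + 30)/55 = 130/55

L = 130/55 = 2.3636 bits/symbol


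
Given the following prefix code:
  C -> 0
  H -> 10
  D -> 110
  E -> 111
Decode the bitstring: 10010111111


Decoding step by step:
Bits 10 -> H
Bits 0 -> C
Bits 10 -> H
Bits 111 -> E
Bits 111 -> E


Decoded message: HCHEE


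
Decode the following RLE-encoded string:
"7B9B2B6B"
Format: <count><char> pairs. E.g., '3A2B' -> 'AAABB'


Expanding each <count><char> pair:
  7B -> 'BBBBBBB'
  9B -> 'BBBBBBBBB'
  2B -> 'BB'
  6B -> 'BBBBBB'

Decoded = BBBBBBBBBBBBBBBBBBBBBBBB


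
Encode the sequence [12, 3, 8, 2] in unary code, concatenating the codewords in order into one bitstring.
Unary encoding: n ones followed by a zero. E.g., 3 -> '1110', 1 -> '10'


Encode each number as n ones followed by a terminating 0:
  12 -> 1111111111110 (13 bits)
  3 -> 1110 (4 bits)
  8 -> 111111110 (9 bits)
  2 -> 110 (3 bits)
Total length = 13 + 4 + 9 + 3 = 29 bits.

Unary([12, 3, 8, 2]) = 11111111111101110111111110110 (29 bits)


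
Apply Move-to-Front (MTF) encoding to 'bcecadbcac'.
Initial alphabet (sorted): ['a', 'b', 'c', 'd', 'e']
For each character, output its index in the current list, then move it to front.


MTF encoding:
'b': index 1 in ['a', 'b', 'c', 'd', 'e'] -> ['b', 'a', 'c', 'd', 'e']
'c': index 2 in ['b', 'a', 'c', 'd', 'e'] -> ['c', 'b', 'a', 'd', 'e']
'e': index 4 in ['c', 'b', 'a', 'd', 'e'] -> ['e', 'c', 'b', 'a', 'd']
'c': index 1 in ['e', 'c', 'b', 'a', 'd'] -> ['c', 'e', 'b', 'a', 'd']
'a': index 3 in ['c', 'e', 'b', 'a', 'd'] -> ['a', 'c', 'e', 'b', 'd']
'd': index 4 in ['a', 'c', 'e', 'b', 'd'] -> ['d', 'a', 'c', 'e', 'b']
'b': index 4 in ['d', 'a', 'c', 'e', 'b'] -> ['b', 'd', 'a', 'c', 'e']
'c': index 3 in ['b', 'd', 'a', 'c', 'e'] -> ['c', 'b', 'd', 'a', 'e']
'a': index 3 in ['c', 'b', 'd', 'a', 'e'] -> ['a', 'c', 'b', 'd', 'e']
'c': index 1 in ['a', 'c', 'b', 'd', 'e'] -> ['c', 'a', 'b', 'd', 'e']


Output: [1, 2, 4, 1, 3, 4, 4, 3, 3, 1]


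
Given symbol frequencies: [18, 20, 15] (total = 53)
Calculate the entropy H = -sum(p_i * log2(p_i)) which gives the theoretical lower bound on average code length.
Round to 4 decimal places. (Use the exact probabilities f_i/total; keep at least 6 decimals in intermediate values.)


Per-symbol terms -p_i * log2(p_i) with p_i = f_i/53:
  p = 18/53 = 0.339623: log2(p) = -1.557995, -p*log2(p) = 0.529131
  p = 20/53 = 0.377358: log2(p) = -1.405992, -p*log2(p) = 0.530563
  p = 15/53 = 0.283019: log2(p) = -1.821030, -p*log2(p) = 0.515386
H = 0.529131 + 0.530563 + 0.515386 = 1.575080

H = 1.5751 bits/symbol


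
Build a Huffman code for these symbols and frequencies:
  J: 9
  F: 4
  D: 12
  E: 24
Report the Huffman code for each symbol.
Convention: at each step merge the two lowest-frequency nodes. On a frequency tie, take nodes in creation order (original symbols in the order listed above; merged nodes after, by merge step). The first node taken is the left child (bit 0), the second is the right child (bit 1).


Huffman tree construction:
Step 1: Merge F(4) + J(9) = 13
Step 2: Merge D(12) + (F+J)(13) = 25
Step 3: Merge E(24) + (D+(F+J))(25) = 49
Read each symbol's code off the tree from the root (left child = 0, right child = 1).

Codes:
  J: 111 (length 3)
  F: 110 (length 3)
  D: 10 (length 2)
  E: 0 (length 1)
Average code length: 87/49 = 1.7755 bits/symbol


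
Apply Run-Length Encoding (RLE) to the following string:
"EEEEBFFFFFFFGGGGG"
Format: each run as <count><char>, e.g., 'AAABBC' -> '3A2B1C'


Scanning runs left to right:
  i=0: run of 'E' x 4 -> '4E'
  i=4: run of 'B' x 1 -> '1B'
  i=5: run of 'F' x 7 -> '7F'
  i=12: run of 'G' x 5 -> '5G'

RLE = 4E1B7F5G


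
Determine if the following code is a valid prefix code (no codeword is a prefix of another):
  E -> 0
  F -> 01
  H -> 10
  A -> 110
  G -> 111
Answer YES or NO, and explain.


Checking each pair (does one codeword prefix another?):
  E='0' vs F='01': prefix -- VIOLATION

NO -- this is NOT a valid prefix code. E (0) is a prefix of F (01).


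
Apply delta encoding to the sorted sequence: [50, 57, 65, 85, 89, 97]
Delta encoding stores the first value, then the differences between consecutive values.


First value: 50
Deltas:
  57 - 50 = 7
  65 - 57 = 8
  85 - 65 = 20
  89 - 85 = 4
  97 - 89 = 8


Delta encoded: [50, 7, 8, 20, 4, 8]


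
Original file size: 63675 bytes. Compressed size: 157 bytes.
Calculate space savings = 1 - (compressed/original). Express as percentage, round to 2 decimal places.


ratio = compressed/original = 157/63675 = 0.002466
savings = 1 - ratio = 1 - 0.002466 = 0.997534
as a percentage: 0.997534 * 100 = 99.75%

Space savings = 1 - 157/63675 = 99.75%


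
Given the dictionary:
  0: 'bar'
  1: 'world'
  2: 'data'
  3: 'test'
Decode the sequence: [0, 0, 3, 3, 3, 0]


Look up each index in the dictionary:
  0 -> 'bar'
  0 -> 'bar'
  3 -> 'test'
  3 -> 'test'
  3 -> 'test'
  0 -> 'bar'

Decoded: "bar bar test test test bar"


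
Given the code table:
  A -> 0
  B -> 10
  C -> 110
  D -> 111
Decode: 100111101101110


Decoding:
10 -> B
0 -> A
111 -> D
10 -> B
110 -> C
111 -> D
0 -> A


Result: BADBCDA


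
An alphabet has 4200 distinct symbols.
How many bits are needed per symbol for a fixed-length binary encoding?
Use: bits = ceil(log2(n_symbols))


log2(4200) = 12.0362
Bracket: 2^12 = 4096 < 4200 <= 2^13 = 8192
So ceil(log2(4200)) = 13

bits = ceil(log2(4200)) = ceil(12.0362) = 13 bits


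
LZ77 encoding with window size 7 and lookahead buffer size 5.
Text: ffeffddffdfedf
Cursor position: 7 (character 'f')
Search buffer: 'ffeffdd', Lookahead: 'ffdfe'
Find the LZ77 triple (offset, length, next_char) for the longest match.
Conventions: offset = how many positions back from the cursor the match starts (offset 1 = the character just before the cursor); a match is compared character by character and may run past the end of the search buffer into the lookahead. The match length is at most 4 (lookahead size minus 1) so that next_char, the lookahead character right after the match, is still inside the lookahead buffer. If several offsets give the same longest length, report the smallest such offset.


Try each offset into the search buffer:
  offset=1 (pos 6, char 'd'): match length 0
  offset=2 (pos 5, char 'd'): match length 0
  offset=3 (pos 4, char 'f'): match length 1
  offset=4 (pos 3, char 'f'): match length 3
  offset=5 (pos 2, char 'e'): match length 0
  offset=6 (pos 1, char 'f'): match length 1
  offset=7 (pos 0, char 'f'): match length 2
Longest match has length 3 at offset 4.
next_char = character at position 7 + 3 = 10 -> 'f'

Best match: offset=4, length=3 (matching 'ffd' starting at position 3)
LZ77 triple: (4, 3, 'f')


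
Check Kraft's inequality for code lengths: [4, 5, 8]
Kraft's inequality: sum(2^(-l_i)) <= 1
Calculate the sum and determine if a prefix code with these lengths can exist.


Sum = 2^(-4) + 2^(-5) + 2^(-8)
    = 0.0625 + 0.03125 + 0.00390625
    = 25/256 = 0.09765625
Since 0.09765625 <= 1, Kraft's inequality IS satisfied.
A prefix code with these lengths CAN exist.

Kraft sum = 0.09765625. Satisfied.


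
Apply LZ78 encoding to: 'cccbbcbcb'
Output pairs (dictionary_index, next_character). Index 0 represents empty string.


LZ78 encoding steps:
Dictionary: {0: ''}
Step 1: w='' (idx 0), next='c' -> output (0, 'c'), add 'c' as idx 1
Step 2: w='c' (idx 1), next='c' -> output (1, 'c'), add 'cc' as idx 2
Step 3: w='' (idx 0), next='b' -> output (0, 'b'), add 'b' as idx 3
Step 4: w='b' (idx 3), next='c' -> output (3, 'c'), add 'bc' as idx 4
Step 5: w='bc' (idx 4), next='b' -> output (4, 'b'), add 'bcb' as idx 5


Encoded: [(0, 'c'), (1, 'c'), (0, 'b'), (3, 'c'), (4, 'b')]


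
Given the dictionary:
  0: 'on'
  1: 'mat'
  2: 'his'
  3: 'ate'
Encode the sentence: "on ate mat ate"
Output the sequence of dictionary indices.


Look up each word in the dictionary:
  'on' -> 0
  'ate' -> 3
  'mat' -> 1
  'ate' -> 3

Encoded: [0, 3, 1, 3]


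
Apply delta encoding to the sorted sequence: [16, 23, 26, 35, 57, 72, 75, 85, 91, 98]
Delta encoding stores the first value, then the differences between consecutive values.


First value: 16
Deltas:
  23 - 16 = 7
  26 - 23 = 3
  35 - 26 = 9
  57 - 35 = 22
  72 - 57 = 15
  75 - 72 = 3
  85 - 75 = 10
  91 - 85 = 6
  98 - 91 = 7


Delta encoded: [16, 7, 3, 9, 22, 15, 3, 10, 6, 7]


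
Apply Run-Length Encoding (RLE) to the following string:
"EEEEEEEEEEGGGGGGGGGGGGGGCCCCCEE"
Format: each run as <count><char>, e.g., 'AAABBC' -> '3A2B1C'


Scanning runs left to right:
  i=0: run of 'E' x 10 -> '10E'
  i=10: run of 'G' x 14 -> '14G'
  i=24: run of 'C' x 5 -> '5C'
  i=29: run of 'E' x 2 -> '2E'

RLE = 10E14G5C2E


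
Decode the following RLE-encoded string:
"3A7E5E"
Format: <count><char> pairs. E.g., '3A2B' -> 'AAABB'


Expanding each <count><char> pair:
  3A -> 'AAA'
  7E -> 'EEEEEEE'
  5E -> 'EEEEE'

Decoded = AAAEEEEEEEEEEEE


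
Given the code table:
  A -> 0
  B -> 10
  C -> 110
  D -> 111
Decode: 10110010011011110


Decoding:
10 -> B
110 -> C
0 -> A
10 -> B
0 -> A
110 -> C
111 -> D
10 -> B


Result: BCABACDB


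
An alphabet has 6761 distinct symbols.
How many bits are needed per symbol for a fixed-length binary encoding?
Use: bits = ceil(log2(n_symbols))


log2(6761) = 12.723
Bracket: 2^12 = 4096 < 6761 <= 2^13 = 8192
So ceil(log2(6761)) = 13

bits = ceil(log2(6761)) = ceil(12.723) = 13 bits


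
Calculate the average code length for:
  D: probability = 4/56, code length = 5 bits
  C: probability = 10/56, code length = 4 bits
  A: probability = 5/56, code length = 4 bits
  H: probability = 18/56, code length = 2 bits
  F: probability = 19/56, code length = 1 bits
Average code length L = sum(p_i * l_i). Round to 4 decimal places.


Weighted contributions p_i * l_i:
  D: (4/56) * 5 = 20/56
  C: (10/56) * 4 = 40/56
  A: (5/56) * 4 = 20/56
  H: (18/56) * 2 = 36/56
  F: (19/56) * 1 = 19/56
Sum = (20 + 40 + 20 + 36 + 19)/56 = 135/56

L = 135/56 = 2.4107 bits/symbol


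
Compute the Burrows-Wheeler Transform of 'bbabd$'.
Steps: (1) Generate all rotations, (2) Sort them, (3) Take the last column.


Rotations (sorted):
  0: $bbabd -> last char: d
  1: abd$bb -> last char: b
  2: babd$b -> last char: b
  3: bbabd$ -> last char: $
  4: bd$bba -> last char: a
  5: d$bbab -> last char: b


BWT = dbb$ab


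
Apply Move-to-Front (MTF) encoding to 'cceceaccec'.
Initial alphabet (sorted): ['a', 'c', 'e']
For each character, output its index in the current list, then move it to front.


MTF encoding:
'c': index 1 in ['a', 'c', 'e'] -> ['c', 'a', 'e']
'c': index 0 in ['c', 'a', 'e'] -> ['c', 'a', 'e']
'e': index 2 in ['c', 'a', 'e'] -> ['e', 'c', 'a']
'c': index 1 in ['e', 'c', 'a'] -> ['c', 'e', 'a']
'e': index 1 in ['c', 'e', 'a'] -> ['e', 'c', 'a']
'a': index 2 in ['e', 'c', 'a'] -> ['a', 'e', 'c']
'c': index 2 in ['a', 'e', 'c'] -> ['c', 'a', 'e']
'c': index 0 in ['c', 'a', 'e'] -> ['c', 'a', 'e']
'e': index 2 in ['c', 'a', 'e'] -> ['e', 'c', 'a']
'c': index 1 in ['e', 'c', 'a'] -> ['c', 'e', 'a']


Output: [1, 0, 2, 1, 1, 2, 2, 0, 2, 1]


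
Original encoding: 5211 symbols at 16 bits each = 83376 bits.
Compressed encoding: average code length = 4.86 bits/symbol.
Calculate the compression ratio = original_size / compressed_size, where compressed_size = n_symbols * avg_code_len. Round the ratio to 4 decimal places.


original_size = n_symbols * orig_bits = 5211 * 16 = 83376 bits
compressed_size = n_symbols * avg_code_len = 5211 * 4.86 = 25325.46 bits
ratio = original_size / compressed_size = 83376 / 25325.46 = 3.2922

Compression ratio = 3.2922


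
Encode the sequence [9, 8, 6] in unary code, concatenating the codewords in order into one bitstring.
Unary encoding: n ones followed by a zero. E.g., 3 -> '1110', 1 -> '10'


Encode each number as n ones followed by a terminating 0:
  9 -> 1111111110 (10 bits)
  8 -> 111111110 (9 bits)
  6 -> 1111110 (7 bits)
Total length = 10 + 9 + 7 = 26 bits.

Unary([9, 8, 6]) = 11111111101111111101111110 (26 bits)


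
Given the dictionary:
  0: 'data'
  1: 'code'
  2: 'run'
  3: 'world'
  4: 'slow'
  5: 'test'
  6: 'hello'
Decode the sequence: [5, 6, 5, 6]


Look up each index in the dictionary:
  5 -> 'test'
  6 -> 'hello'
  5 -> 'test'
  6 -> 'hello'

Decoded: "test hello test hello"


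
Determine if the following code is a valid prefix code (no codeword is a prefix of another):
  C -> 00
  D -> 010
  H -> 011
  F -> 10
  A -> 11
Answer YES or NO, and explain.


Checking each pair (does one codeword prefix another?):
  C='00' vs D='010': no prefix
  C='00' vs H='011': no prefix
  C='00' vs F='10': no prefix
  C='00' vs A='11': no prefix
  D='010' vs C='00': no prefix
  D='010' vs H='011': no prefix
  D='010' vs F='10': no prefix
  D='010' vs A='11': no prefix
  H='011' vs C='00': no prefix
  H='011' vs D='010': no prefix
  H='011' vs F='10': no prefix
  H='011' vs A='11': no prefix
  F='10' vs C='00': no prefix
  F='10' vs D='010': no prefix
  F='10' vs H='011': no prefix
  F='10' vs A='11': no prefix
  A='11' vs C='00': no prefix
  A='11' vs D='010': no prefix
  A='11' vs H='011': no prefix
  A='11' vs F='10': no prefix
No violation found over all pairs.

YES -- this is a valid prefix code. No codeword is a prefix of any other codeword.


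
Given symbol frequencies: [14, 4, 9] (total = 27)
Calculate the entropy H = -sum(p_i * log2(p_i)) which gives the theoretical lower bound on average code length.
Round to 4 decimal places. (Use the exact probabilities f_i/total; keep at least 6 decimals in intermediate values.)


Per-symbol terms -p_i * log2(p_i) with p_i = f_i/27:
  p = 14/27 = 0.518519: log2(p) = -0.947533, -p*log2(p) = 0.491313
  p = 4/27 = 0.148148: log2(p) = -2.754888, -p*log2(p) = 0.408131
  p = 9/27 = 0.333333: log2(p) = -1.584963, -p*log2(p) = 0.528321
H = 0.491313 + 0.408131 + 0.528321 = 1.427765

H = 1.4278 bits/symbol


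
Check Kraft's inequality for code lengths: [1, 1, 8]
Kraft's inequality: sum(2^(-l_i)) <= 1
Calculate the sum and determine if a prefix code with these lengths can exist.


Sum = 2^(-1) + 2^(-1) + 2^(-8)
    = 0.5 + 0.5 + 0.00390625
    = 257/256 = 1.00390625
Since 1.00390625 > 1, Kraft's inequality is NOT satisfied.
A prefix code with these lengths CANNOT exist.

Kraft sum = 1.00390625. Not satisfied.


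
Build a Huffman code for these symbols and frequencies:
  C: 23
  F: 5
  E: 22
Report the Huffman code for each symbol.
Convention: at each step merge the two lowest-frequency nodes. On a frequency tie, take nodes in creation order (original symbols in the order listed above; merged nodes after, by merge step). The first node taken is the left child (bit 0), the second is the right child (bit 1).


Huffman tree construction:
Step 1: Merge F(5) + E(22) = 27
Step 2: Merge C(23) + (F+E)(27) = 50
Read each symbol's code off the tree from the root (left child = 0, right child = 1).

Codes:
  C: 0 (length 1)
  F: 10 (length 2)
  E: 11 (length 2)
Average code length: 77/50 = 1.5400 bits/symbol


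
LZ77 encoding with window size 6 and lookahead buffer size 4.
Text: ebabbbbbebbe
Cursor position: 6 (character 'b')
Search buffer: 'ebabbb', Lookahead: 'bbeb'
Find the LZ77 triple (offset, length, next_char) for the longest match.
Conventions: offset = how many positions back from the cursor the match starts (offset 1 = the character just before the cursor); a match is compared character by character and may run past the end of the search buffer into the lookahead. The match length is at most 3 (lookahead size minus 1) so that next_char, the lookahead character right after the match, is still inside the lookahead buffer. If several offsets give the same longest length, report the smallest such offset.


Try each offset into the search buffer:
  offset=1 (pos 5, char 'b'): match length 2
  offset=2 (pos 4, char 'b'): match length 2
  offset=3 (pos 3, char 'b'): match length 2
  offset=4 (pos 2, char 'a'): match length 0
  offset=5 (pos 1, char 'b'): match length 1
  offset=6 (pos 0, char 'e'): match length 0
Longest match has length 2, found at offsets 1, 2, 3; take the smallest, offset 1.
next_char = character at position 6 + 2 = 8 -> 'e'

Best match: offset=1, length=2 (matching 'bb' starting at position 5)
LZ77 triple: (1, 2, 'e')


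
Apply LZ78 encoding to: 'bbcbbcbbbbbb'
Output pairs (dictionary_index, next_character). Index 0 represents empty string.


LZ78 encoding steps:
Dictionary: {0: ''}
Step 1: w='' (idx 0), next='b' -> output (0, 'b'), add 'b' as idx 1
Step 2: w='b' (idx 1), next='c' -> output (1, 'c'), add 'bc' as idx 2
Step 3: w='b' (idx 1), next='b' -> output (1, 'b'), add 'bb' as idx 3
Step 4: w='' (idx 0), next='c' -> output (0, 'c'), add 'c' as idx 4
Step 5: w='bb' (idx 3), next='b' -> output (3, 'b'), add 'bbb' as idx 5
Step 6: w='bbb' (idx 5), end of input -> output (5, '')


Encoded: [(0, 'b'), (1, 'c'), (1, 'b'), (0, 'c'), (3, 'b'), (5, '')]


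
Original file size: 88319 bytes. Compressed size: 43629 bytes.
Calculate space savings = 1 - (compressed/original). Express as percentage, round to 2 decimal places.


ratio = compressed/original = 43629/88319 = 0.493993
savings = 1 - ratio = 1 - 0.493993 = 0.506007
as a percentage: 0.506007 * 100 = 50.6%

Space savings = 1 - 43629/88319 = 50.6%


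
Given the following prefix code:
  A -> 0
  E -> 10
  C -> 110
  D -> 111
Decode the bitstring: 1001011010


Decoding step by step:
Bits 10 -> E
Bits 0 -> A
Bits 10 -> E
Bits 110 -> C
Bits 10 -> E


Decoded message: EAECE


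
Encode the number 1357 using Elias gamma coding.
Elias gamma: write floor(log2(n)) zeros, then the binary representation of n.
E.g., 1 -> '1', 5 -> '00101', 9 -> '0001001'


num_bits = floor(log2(1357)) + 1 = 11
leading_zeros = num_bits - 1 = 10
binary(1357) = 10101001101

Elias gamma(1357) = '0000000000' + '10101001101' = 000000000010101001101 (21 bits)


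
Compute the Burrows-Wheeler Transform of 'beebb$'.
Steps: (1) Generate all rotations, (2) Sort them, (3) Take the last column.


Rotations (sorted):
  0: $beebb -> last char: b
  1: b$beeb -> last char: b
  2: bb$bee -> last char: e
  3: beebb$ -> last char: $
  4: ebb$be -> last char: e
  5: eebb$b -> last char: b


BWT = bbe$eb


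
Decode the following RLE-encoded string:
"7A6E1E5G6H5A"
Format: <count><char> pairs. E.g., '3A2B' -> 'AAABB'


Expanding each <count><char> pair:
  7A -> 'AAAAAAA'
  6E -> 'EEEEEE'
  1E -> 'E'
  5G -> 'GGGGG'
  6H -> 'HHHHHH'
  5A -> 'AAAAA'

Decoded = AAAAAAAEEEEEEEGGGGGHHHHHHAAAAA


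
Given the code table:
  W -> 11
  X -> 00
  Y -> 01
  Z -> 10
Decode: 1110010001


Decoding:
11 -> W
10 -> Z
01 -> Y
00 -> X
01 -> Y


Result: WZYXY


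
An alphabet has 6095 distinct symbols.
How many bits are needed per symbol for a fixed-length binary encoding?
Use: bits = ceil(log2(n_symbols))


log2(6095) = 12.5734
Bracket: 2^12 = 4096 < 6095 <= 2^13 = 8192
So ceil(log2(6095)) = 13

bits = ceil(log2(6095)) = ceil(12.5734) = 13 bits


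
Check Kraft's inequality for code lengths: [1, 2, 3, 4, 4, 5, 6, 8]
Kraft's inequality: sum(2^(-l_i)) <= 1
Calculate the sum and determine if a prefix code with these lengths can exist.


Sum = 2^(-1) + 2^(-2) + 2^(-3) + 2^(-4) + 2^(-4) + 2^(-5) + 2^(-6) + 2^(-8)
    = 0.5 + 0.25 + 0.125 + 0.0625 + 0.0625 + 0.03125 + 0.015625 + 0.00390625
    = 269/256 = 1.05078125
Since 1.05078125 > 1, Kraft's inequality is NOT satisfied.
A prefix code with these lengths CANNOT exist.

Kraft sum = 1.05078125. Not satisfied.


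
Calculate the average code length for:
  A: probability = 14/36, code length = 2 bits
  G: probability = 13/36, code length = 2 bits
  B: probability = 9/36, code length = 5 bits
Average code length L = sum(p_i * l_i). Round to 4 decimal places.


Weighted contributions p_i * l_i:
  A: (14/36) * 2 = 28/36
  G: (13/36) * 2 = 26/36
  B: (9/36) * 5 = 45/36
Sum = (28 + 26 + 45)/36 = 99/36

L = 99/36 = 2.7500 bits/symbol


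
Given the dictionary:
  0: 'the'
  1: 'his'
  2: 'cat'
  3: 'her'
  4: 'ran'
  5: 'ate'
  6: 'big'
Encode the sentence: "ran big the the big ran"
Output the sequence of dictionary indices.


Look up each word in the dictionary:
  'ran' -> 4
  'big' -> 6
  'the' -> 0
  'the' -> 0
  'big' -> 6
  'ran' -> 4

Encoded: [4, 6, 0, 0, 6, 4]


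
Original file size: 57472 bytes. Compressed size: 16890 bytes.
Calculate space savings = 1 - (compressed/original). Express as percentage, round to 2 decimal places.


ratio = compressed/original = 16890/57472 = 0.293882
savings = 1 - ratio = 1 - 0.293882 = 0.706118
as a percentage: 0.706118 * 100 = 70.61%

Space savings = 1 - 16890/57472 = 70.61%


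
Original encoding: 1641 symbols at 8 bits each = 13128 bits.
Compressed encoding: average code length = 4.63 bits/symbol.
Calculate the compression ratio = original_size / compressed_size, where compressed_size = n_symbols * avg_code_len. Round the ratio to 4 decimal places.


original_size = n_symbols * orig_bits = 1641 * 8 = 13128 bits
compressed_size = n_symbols * avg_code_len = 1641 * 4.63 = 7597.83 bits
ratio = original_size / compressed_size = 13128 / 7597.83 = 1.7279

Compression ratio = 1.7279


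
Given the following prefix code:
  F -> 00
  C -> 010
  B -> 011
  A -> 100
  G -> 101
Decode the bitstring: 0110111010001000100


Decoding step by step:
Bits 011 -> B
Bits 011 -> B
Bits 101 -> G
Bits 00 -> F
Bits 010 -> C
Bits 00 -> F
Bits 100 -> A


Decoded message: BBGFCFA


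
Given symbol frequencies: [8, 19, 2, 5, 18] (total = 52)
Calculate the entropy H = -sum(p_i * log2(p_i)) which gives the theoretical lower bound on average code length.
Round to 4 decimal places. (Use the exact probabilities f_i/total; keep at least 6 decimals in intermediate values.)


Per-symbol terms -p_i * log2(p_i) with p_i = f_i/52:
  p = 8/52 = 0.153846: log2(p) = -2.700440, -p*log2(p) = 0.415452
  p = 19/52 = 0.365385: log2(p) = -1.452512, -p*log2(p) = 0.530726
  p = 2/52 = 0.038462: log2(p) = -4.700440, -p*log2(p) = 0.180786
  p = 5/52 = 0.096154: log2(p) = -3.378512, -p*log2(p) = 0.324857
  p = 18/52 = 0.346154: log2(p) = -1.530515, -p*log2(p) = 0.529794
H = 0.415452 + 0.530726 + 0.180786 + 0.324857 + 0.529794 = 1.981615

H = 1.9816 bits/symbol


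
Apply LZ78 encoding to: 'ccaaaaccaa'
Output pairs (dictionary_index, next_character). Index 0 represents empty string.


LZ78 encoding steps:
Dictionary: {0: ''}
Step 1: w='' (idx 0), next='c' -> output (0, 'c'), add 'c' as idx 1
Step 2: w='c' (idx 1), next='a' -> output (1, 'a'), add 'ca' as idx 2
Step 3: w='' (idx 0), next='a' -> output (0, 'a'), add 'a' as idx 3
Step 4: w='a' (idx 3), next='a' -> output (3, 'a'), add 'aa' as idx 4
Step 5: w='c' (idx 1), next='c' -> output (1, 'c'), add 'cc' as idx 5
Step 6: w='aa' (idx 4), end of input -> output (4, '')


Encoded: [(0, 'c'), (1, 'a'), (0, 'a'), (3, 'a'), (1, 'c'), (4, '')]


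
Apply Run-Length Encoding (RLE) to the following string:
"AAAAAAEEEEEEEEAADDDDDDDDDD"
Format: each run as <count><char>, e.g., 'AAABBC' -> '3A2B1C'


Scanning runs left to right:
  i=0: run of 'A' x 6 -> '6A'
  i=6: run of 'E' x 8 -> '8E'
  i=14: run of 'A' x 2 -> '2A'
  i=16: run of 'D' x 10 -> '10D'

RLE = 6A8E2A10D


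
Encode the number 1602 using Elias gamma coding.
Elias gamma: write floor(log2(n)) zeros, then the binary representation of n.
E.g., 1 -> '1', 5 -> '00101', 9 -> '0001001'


num_bits = floor(log2(1602)) + 1 = 11
leading_zeros = num_bits - 1 = 10
binary(1602) = 11001000010

Elias gamma(1602) = '0000000000' + '11001000010' = 000000000011001000010 (21 bits)


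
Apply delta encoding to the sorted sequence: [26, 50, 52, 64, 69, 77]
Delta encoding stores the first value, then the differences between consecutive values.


First value: 26
Deltas:
  50 - 26 = 24
  52 - 50 = 2
  64 - 52 = 12
  69 - 64 = 5
  77 - 69 = 8


Delta encoded: [26, 24, 2, 12, 5, 8]


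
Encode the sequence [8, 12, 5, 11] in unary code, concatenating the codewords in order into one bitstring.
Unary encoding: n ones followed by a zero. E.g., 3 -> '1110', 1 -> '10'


Encode each number as n ones followed by a terminating 0:
  8 -> 111111110 (9 bits)
  12 -> 1111111111110 (13 bits)
  5 -> 111110 (6 bits)
  11 -> 111111111110 (12 bits)
Total length = 9 + 13 + 6 + 12 = 40 bits.

Unary([8, 12, 5, 11]) = 1111111101111111111110111110111111111110 (40 bits)


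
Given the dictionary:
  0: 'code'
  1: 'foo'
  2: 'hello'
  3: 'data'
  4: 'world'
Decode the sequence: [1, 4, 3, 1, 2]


Look up each index in the dictionary:
  1 -> 'foo'
  4 -> 'world'
  3 -> 'data'
  1 -> 'foo'
  2 -> 'hello'

Decoded: "foo world data foo hello"


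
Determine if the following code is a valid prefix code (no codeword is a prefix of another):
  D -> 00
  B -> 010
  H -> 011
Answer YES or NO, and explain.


Checking each pair (does one codeword prefix another?):
  D='00' vs B='010': no prefix
  D='00' vs H='011': no prefix
  B='010' vs D='00': no prefix
  B='010' vs H='011': no prefix
  H='011' vs D='00': no prefix
  H='011' vs B='010': no prefix
No violation found over all pairs.

YES -- this is a valid prefix code. No codeword is a prefix of any other codeword.


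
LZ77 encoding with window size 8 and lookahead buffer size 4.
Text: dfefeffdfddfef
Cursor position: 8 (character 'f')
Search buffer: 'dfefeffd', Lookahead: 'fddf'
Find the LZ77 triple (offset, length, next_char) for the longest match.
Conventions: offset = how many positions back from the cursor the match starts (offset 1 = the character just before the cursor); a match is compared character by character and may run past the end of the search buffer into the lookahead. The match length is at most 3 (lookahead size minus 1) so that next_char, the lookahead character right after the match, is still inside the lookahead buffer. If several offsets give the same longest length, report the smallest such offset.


Try each offset into the search buffer:
  offset=1 (pos 7, char 'd'): match length 0
  offset=2 (pos 6, char 'f'): match length 2
  offset=3 (pos 5, char 'f'): match length 1
  offset=4 (pos 4, char 'e'): match length 0
  offset=5 (pos 3, char 'f'): match length 1
  offset=6 (pos 2, char 'e'): match length 0
  offset=7 (pos 1, char 'f'): match length 1
  offset=8 (pos 0, char 'd'): match length 0
Longest match has length 2 at offset 2.
next_char = character at position 8 + 2 = 10 -> 'd'

Best match: offset=2, length=2 (matching 'fd' starting at position 6)
LZ77 triple: (2, 2, 'd')


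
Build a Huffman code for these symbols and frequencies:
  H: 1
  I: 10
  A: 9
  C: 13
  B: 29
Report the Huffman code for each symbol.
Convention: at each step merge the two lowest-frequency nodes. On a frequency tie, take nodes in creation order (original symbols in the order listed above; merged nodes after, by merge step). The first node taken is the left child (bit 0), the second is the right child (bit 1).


Huffman tree construction:
Step 1: Merge H(1) + A(9) = 10
Step 2: Merge I(10) + (H+A)(10) = 20
Step 3: Merge C(13) + (I+(H+A))(20) = 33
Step 4: Merge B(29) + (C+(I+(H+A)))(33) = 62
Read each symbol's code off the tree from the root (left child = 0, right child = 1).

Codes:
  H: 1110 (length 4)
  I: 110 (length 3)
  A: 1111 (length 4)
  C: 10 (length 2)
  B: 0 (length 1)
Average code length: 125/62 = 2.0161 bits/symbol


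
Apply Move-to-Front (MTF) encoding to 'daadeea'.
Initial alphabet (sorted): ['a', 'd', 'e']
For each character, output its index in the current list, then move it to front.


MTF encoding:
'd': index 1 in ['a', 'd', 'e'] -> ['d', 'a', 'e']
'a': index 1 in ['d', 'a', 'e'] -> ['a', 'd', 'e']
'a': index 0 in ['a', 'd', 'e'] -> ['a', 'd', 'e']
'd': index 1 in ['a', 'd', 'e'] -> ['d', 'a', 'e']
'e': index 2 in ['d', 'a', 'e'] -> ['e', 'd', 'a']
'e': index 0 in ['e', 'd', 'a'] -> ['e', 'd', 'a']
'a': index 2 in ['e', 'd', 'a'] -> ['a', 'e', 'd']


Output: [1, 1, 0, 1, 2, 0, 2]
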